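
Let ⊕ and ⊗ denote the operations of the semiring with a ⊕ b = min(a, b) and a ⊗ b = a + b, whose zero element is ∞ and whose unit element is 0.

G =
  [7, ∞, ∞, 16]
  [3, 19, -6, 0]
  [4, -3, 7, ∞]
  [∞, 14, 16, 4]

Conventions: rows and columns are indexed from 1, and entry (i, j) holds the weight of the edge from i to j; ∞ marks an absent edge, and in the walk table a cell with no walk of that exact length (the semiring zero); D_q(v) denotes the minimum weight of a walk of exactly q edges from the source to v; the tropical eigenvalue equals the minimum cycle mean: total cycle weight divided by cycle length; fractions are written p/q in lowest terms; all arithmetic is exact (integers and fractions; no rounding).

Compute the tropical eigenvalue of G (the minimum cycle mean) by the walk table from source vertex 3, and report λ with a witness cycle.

q=0: [∞, ∞, 0, ∞]
q=1: [4, -3, 7, ∞]
q=2: [0, 4, -9, -3]
q=3: [-5, -12, -2, 1]
q=4: [-9, -5, -18, -12]
Optimal cycle mean attained by: cycle 2->3->2, total (-6) + (-3), length 2.
Answer: λ = -9/2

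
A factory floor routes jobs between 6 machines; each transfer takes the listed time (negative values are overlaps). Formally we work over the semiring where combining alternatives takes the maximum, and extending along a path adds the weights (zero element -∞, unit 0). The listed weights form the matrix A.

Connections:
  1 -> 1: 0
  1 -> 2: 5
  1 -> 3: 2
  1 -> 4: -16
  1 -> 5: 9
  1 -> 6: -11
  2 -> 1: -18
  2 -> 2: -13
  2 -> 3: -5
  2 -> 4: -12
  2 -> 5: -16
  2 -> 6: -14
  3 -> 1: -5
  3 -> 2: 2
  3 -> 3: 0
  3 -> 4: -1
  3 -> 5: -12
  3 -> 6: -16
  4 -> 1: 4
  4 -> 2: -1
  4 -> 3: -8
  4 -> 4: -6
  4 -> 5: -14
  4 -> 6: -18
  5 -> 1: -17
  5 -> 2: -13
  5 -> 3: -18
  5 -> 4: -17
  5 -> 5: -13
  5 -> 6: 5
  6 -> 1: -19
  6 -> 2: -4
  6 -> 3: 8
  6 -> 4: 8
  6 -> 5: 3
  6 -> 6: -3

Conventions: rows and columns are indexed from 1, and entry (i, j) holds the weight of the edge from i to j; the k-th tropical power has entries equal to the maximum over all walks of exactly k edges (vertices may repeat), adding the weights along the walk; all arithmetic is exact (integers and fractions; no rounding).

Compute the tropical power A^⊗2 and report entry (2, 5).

A^⊗2:
  [0, 5, 2, 1, 9, 14]
  [-8, -3, -5, -6, -9, -11]
  [3, 2, 0, -1, 4, -7]
  [4, 9, 6, -9, 13, -7]
  [-13, 1, 13, 13, 8, 2]
  [12, 10, 8, 7, 0, 8]
Key observation: the optimum is the walk 2->1->5, with weight (-18) + 9 = -9.
Optimal value attained by: walk 2->1->5.
Answer: (A^⊗2)[2][5] = -9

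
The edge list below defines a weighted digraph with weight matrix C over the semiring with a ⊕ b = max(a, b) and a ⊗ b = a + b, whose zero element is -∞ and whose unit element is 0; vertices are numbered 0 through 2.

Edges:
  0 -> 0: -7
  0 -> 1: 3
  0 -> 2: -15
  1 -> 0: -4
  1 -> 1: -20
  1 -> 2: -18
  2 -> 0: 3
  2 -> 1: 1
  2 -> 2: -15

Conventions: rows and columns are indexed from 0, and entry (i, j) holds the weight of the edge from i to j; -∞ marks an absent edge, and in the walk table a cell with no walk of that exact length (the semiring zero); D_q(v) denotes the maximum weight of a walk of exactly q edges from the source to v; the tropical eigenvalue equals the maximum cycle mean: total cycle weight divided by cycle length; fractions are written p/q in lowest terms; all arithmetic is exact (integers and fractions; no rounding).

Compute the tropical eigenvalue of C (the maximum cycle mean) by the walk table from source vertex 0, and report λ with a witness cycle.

q=0: [0, -∞, -∞]
q=1: [-7, 3, -15]
q=2: [-1, -4, -15]
q=3: [-8, 2, -16]
Optimal cycle mean attained by: cycle 0->1->0, total 3 + (-4), length 2.
Answer: λ = -1/2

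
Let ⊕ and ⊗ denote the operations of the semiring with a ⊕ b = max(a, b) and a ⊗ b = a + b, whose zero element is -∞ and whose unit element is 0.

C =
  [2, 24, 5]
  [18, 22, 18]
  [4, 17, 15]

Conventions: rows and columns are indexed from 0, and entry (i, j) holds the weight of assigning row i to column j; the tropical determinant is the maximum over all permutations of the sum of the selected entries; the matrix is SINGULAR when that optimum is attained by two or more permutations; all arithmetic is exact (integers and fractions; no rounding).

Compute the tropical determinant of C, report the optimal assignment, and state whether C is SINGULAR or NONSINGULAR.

σ = (0, 1, 2): 2 + 22 + 15 = 39
σ = (0, 2, 1): 2 + 18 + 17 = 37
σ = (1, 0, 2): 24 + 18 + 15 = 57
σ = (1, 2, 0): 24 + 18 + 4 = 46
σ = (2, 0, 1): 5 + 18 + 17 = 40
σ = (2, 1, 0): 5 + 22 + 4 = 31
Optimal value attained by: σ = (1, 0, 2).
Answer: det⊕(C) = 57; verdict: NONSINGULAR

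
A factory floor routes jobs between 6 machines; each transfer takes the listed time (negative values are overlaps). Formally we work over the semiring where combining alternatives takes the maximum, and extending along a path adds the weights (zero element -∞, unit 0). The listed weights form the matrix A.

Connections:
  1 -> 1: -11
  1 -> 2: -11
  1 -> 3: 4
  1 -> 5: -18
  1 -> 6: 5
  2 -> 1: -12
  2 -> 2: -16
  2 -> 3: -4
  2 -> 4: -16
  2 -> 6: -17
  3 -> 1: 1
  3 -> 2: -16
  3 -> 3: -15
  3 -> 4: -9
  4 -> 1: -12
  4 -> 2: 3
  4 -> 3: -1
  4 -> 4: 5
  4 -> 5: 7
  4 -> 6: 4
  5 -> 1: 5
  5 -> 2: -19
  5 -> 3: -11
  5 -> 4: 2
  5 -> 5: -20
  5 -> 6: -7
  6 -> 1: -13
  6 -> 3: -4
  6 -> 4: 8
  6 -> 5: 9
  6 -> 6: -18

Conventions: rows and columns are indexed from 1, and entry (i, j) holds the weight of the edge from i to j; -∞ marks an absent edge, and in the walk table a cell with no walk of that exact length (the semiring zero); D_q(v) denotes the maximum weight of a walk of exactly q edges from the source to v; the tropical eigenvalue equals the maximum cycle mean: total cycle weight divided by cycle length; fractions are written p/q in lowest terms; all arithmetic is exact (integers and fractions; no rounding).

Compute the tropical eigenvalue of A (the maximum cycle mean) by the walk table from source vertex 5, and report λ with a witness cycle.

q=0: [-∞, -∞, -∞, -∞, 0, -∞]
q=1: [5, -19, -11, 2, -20, -7]
q=2: [-6, 5, 9, 7, 9, 10]
q=3: [14, 10, 6, 18, 19, 11]
q=4: [24, 21, 18, 23, 25, 22]
q=5: [30, 26, 28, 30, 31, 29]
q=6: [36, 33, 34, 37, 38, 35]
Optimal cycle mean attained by: cycle 1->6->5->1, total 5 + 9 + 5, length 3.
Answer: λ = 19/3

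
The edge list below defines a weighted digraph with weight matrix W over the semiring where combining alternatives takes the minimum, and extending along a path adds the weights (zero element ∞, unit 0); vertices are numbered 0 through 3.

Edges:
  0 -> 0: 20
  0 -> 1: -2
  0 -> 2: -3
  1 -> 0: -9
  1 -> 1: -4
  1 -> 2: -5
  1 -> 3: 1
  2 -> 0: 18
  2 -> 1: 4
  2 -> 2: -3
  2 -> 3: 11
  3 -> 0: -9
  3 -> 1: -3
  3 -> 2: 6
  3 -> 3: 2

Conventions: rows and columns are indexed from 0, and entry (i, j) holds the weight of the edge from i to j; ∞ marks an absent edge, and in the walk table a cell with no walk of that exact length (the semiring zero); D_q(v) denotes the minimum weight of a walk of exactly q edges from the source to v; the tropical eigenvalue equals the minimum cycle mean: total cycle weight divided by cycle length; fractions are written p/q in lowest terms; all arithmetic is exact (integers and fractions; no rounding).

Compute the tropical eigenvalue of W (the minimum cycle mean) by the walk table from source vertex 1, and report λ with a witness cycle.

q=0: [∞, 0, ∞, ∞]
q=1: [-9, -4, -5, 1]
q=2: [-13, -11, -12, -3]
q=3: [-20, -15, -16, -10]
q=4: [-24, -22, -23, -14]
Optimal cycle mean attained by: cycle 0->1->0, total (-2) + (-9), length 2.
Answer: λ = -11/2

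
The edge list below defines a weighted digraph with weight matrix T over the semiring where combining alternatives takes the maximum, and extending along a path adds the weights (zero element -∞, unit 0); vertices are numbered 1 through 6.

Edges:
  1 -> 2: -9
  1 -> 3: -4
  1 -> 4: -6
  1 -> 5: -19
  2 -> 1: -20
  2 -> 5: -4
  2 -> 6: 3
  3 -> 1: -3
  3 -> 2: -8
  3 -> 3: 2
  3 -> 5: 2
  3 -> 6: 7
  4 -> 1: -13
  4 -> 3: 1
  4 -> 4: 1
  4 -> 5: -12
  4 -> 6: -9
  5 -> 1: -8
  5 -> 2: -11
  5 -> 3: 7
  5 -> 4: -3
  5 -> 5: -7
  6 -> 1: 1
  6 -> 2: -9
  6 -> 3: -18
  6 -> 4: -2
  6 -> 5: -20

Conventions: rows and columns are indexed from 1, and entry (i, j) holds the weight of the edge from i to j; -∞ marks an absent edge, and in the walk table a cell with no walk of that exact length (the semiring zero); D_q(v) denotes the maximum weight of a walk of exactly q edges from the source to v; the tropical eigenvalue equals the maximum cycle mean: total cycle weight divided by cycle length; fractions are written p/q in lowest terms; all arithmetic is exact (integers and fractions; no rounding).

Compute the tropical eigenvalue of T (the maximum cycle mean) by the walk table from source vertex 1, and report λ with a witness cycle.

q=0: [0, -∞, -∞, -∞, -∞, -∞]
q=1: [-∞, -9, -4, -6, -19, -∞]
q=2: [-7, -12, -2, -5, -2, 3]
q=3: [4, -6, 5, 1, 0, 5]
q=4: [6, -3, 7, 3, 7, 12]
q=5: [13, 3, 14, 10, 9, 14]
q=6: [15, 6, 16, 12, 16, 21]
Optimal cycle mean attained by: cycle 3->5->3, total 2 + 7, length 2.
Answer: λ = 9/2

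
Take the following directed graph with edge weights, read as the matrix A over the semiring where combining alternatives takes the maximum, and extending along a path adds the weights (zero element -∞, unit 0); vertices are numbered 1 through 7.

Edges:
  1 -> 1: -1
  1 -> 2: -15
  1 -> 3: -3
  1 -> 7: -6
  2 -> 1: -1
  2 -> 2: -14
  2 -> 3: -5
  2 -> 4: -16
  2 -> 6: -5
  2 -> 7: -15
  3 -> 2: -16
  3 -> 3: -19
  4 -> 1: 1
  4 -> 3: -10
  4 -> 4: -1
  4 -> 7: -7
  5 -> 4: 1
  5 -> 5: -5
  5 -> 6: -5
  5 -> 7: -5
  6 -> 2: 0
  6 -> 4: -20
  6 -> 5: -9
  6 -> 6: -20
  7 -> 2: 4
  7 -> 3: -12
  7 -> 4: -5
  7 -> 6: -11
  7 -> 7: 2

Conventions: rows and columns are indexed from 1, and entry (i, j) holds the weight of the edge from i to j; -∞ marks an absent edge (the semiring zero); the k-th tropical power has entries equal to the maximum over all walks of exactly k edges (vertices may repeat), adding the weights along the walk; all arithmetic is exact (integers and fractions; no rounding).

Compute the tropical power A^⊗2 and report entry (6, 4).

A^⊗2:
  [-2, -2, -4, -11, -∞, -17, -4]
  [-2, -5, -4, -17, -14, -19, -7]
  [-17, -30, -21, -32, -∞, -21, -31]
  [0, -3, -2, -2, -∞, -18, -5]
  [2, -1, -9, 0, -10, -10, -3]
  [-1, -14, -5, -8, -14, -5, -14]
  [3, 6, -1, -3, -20, -1, 4]
Key observation: the optimum is the walk 6->5->4, with weight (-9) + 1 = -8.
Optimal value attained by: walk 6->5->4.
Answer: (A^⊗2)[6][4] = -8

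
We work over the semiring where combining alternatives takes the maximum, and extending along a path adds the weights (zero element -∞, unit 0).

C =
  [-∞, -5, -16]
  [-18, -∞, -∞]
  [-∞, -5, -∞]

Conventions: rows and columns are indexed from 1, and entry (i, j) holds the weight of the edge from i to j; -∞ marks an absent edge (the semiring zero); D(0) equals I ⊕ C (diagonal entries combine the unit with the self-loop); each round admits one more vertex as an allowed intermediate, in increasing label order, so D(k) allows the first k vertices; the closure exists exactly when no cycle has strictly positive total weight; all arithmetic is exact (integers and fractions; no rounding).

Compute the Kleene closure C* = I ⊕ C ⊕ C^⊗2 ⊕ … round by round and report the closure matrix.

D(0):
  [0, -5, -16]
  [-18, 0, -∞]
  [-∞, -5, 0]
D(1):
  [0, -5, -16]
  [-18, 0, -34]
  [-∞, -5, 0]
D(2):
  [0, -5, -16]
  [-18, 0, -34]
  [-23, -5, 0]
D(3):
  [0, -5, -16]
  [-18, 0, -34]
  [-23, -5, 0]
Answer: C* = [[0, -5, -16], [-18, 0, -34], [-23, -5, 0]]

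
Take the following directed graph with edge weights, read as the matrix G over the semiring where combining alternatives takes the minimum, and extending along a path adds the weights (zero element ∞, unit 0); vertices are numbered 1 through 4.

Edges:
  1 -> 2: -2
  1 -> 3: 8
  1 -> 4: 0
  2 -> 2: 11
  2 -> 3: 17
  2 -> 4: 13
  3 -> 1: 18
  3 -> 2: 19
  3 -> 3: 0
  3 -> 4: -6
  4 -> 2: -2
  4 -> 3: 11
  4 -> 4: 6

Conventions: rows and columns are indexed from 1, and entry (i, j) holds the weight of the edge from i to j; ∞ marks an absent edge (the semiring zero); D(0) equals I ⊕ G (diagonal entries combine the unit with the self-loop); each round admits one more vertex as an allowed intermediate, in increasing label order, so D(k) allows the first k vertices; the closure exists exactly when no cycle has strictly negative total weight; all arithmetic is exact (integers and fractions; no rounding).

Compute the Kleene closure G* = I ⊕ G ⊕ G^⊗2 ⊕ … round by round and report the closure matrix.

D(0):
  [0, -2, 8, 0]
  [∞, 0, 17, 13]
  [18, 19, 0, -6]
  [∞, -2, 11, 0]
D(1):
  [0, -2, 8, 0]
  [∞, 0, 17, 13]
  [18, 16, 0, -6]
  [∞, -2, 11, 0]
D(2):
  [0, -2, 8, 0]
  [∞, 0, 17, 13]
  [18, 16, 0, -6]
  [∞, -2, 11, 0]
D(3):
  [0, -2, 8, 0]
  [35, 0, 17, 11]
  [18, 16, 0, -6]
  [29, -2, 11, 0]
D(4):
  [0, -2, 8, 0]
  [35, 0, 17, 11]
  [18, -8, 0, -6]
  [29, -2, 11, 0]
Answer: G* = [[0, -2, 8, 0], [35, 0, 17, 11], [18, -8, 0, -6], [29, -2, 11, 0]]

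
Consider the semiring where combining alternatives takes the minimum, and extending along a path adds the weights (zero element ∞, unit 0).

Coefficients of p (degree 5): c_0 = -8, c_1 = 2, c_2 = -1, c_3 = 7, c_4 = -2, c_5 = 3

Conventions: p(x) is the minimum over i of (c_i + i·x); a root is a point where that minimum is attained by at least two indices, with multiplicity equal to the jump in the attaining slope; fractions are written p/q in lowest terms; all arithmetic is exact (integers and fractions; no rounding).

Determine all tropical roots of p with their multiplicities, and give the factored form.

hull edge (i=0, c=-8) to (i=4, c=-2): slope 3/2, span 4
hull edge (i=4, c=-2) to (i=5, c=3): slope 5, span 1
Factored form: p(x) = 3 ⊗ (x ⊕ (-5)) ⊗ (x ⊕ (-3/2)) ⊗ (x ⊕ (-3/2)) ⊗ (x ⊕ (-3/2)) ⊗ (x ⊕ (-3/2))
Answer: roots = -5 (mult 1), -3/2 (mult 4)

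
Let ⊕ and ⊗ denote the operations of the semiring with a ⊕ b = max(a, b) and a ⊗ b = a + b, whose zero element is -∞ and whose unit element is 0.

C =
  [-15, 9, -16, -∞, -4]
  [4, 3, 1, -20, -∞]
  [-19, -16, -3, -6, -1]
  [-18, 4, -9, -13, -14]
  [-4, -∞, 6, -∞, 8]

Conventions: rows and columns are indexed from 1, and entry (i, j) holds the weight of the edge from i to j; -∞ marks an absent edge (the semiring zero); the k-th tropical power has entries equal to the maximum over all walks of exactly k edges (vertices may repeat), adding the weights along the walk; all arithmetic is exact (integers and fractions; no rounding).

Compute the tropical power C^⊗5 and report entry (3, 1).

C^⊗2:
  [13, 12, 10, -11, 4]
  [7, 13, 4, -5, 0]
  [-5, -2, 5, -9, 7]
  [8, 7, 5, -15, -6]
  [4, 5, 14, 0, 16]
C^⊗3:
  [16, 22, 13, 4, 12]
  [17, 16, 14, -2, 8]
  [3, 4, 13, -1, 15]
  [11, 17, 8, -1, 4]
  [12, 13, 22, 8, 24]
C^⊗4:
  [26, 25, 23, 7, 20]
  [20, 26, 17, 8, 16]
  [11, 12, 21, 7, 23]
  [21, 20, 18, 2, 12]
  [20, 21, 30, 16, 32]
C^⊗5:
  [29, 35, 26, 17, 28]
  [30, 29, 27, 11, 24]
  [19, 20, 29, 15, 31]
  [24, 30, 21, 12, 20]
  [28, 29, 38, 24, 40]
Key observation: the optimum is the walk 3->5->5->5->5->1, with weight (-1) + 8 + 8 + 8 + (-4) = 19.
Optimal value attained by: walk 3->5->5->5->5->1.
Answer: (C^⊗5)[3][1] = 19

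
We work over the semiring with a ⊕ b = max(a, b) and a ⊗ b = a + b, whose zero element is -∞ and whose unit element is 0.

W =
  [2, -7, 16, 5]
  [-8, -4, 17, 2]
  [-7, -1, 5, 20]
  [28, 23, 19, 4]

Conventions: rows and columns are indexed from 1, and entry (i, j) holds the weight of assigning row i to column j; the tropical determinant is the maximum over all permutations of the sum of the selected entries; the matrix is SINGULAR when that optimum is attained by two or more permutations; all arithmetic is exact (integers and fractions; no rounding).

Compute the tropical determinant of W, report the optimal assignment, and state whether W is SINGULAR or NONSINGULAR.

σ = (1, 2, 3, 4): 2 + (-4) + 5 + 4 = 7
σ = (1, 2, 4, 3): 2 + (-4) + 20 + 19 = 37
σ = (1, 3, 2, 4): 2 + 17 + (-1) + 4 = 22
σ = (1, 3, 4, 2): 2 + 17 + 20 + 23 = 62
σ = (1, 4, 2, 3): 2 + 2 + (-1) + 19 = 22
σ = (1, 4, 3, 2): 2 + 2 + 5 + 23 = 32
σ = (2, 1, 3, 4): (-7) + (-8) + 5 + 4 = -6
σ = (2, 1, 4, 3): (-7) + (-8) + 20 + 19 = 24
σ = (2, 3, 1, 4): (-7) + 17 + (-7) + 4 = 7
σ = (2, 3, 4, 1): (-7) + 17 + 20 + 28 = 58
σ = (2, 4, 1, 3): (-7) + 2 + (-7) + 19 = 7
σ = (2, 4, 3, 1): (-7) + 2 + 5 + 28 = 28
σ = (3, 1, 2, 4): 16 + (-8) + (-1) + 4 = 11
σ = (3, 1, 4, 2): 16 + (-8) + 20 + 23 = 51
σ = (3, 2, 1, 4): 16 + (-4) + (-7) + 4 = 9
σ = (3, 2, 4, 1): 16 + (-4) + 20 + 28 = 60
σ = (3, 4, 1, 2): 16 + 2 + (-7) + 23 = 34
σ = (3, 4, 2, 1): 16 + 2 + (-1) + 28 = 45
σ = (4, 1, 2, 3): 5 + (-8) + (-1) + 19 = 15
σ = (4, 1, 3, 2): 5 + (-8) + 5 + 23 = 25
σ = (4, 2, 1, 3): 5 + (-4) + (-7) + 19 = 13
σ = (4, 2, 3, 1): 5 + (-4) + 5 + 28 = 34
σ = (4, 3, 1, 2): 5 + 17 + (-7) + 23 = 38
σ = (4, 3, 2, 1): 5 + 17 + (-1) + 28 = 49
Optimal value attained by: σ = (1, 3, 4, 2).
Answer: det⊕(W) = 62; verdict: NONSINGULAR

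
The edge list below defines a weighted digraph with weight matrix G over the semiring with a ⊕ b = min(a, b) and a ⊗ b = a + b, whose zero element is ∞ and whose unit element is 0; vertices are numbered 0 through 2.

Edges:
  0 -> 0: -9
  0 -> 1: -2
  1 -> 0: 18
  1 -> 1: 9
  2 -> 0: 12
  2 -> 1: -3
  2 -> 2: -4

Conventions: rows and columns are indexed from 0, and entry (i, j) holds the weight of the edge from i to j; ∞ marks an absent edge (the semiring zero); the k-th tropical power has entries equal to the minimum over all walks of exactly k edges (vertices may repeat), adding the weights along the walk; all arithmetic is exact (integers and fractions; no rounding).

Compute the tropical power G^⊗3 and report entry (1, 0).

G^⊗2:
  [-18, -11, ∞]
  [9, 16, ∞]
  [3, -7, -8]
G^⊗3:
  [-27, -20, ∞]
  [0, 7, ∞]
  [-6, -11, -12]
Key observation: the optimum is the walk 1->0->0->0, with weight 18 + (-9) + (-9) = 0.
Optimal value attained by: walk 1->0->0->0.
Answer: (G^⊗3)[1][0] = 0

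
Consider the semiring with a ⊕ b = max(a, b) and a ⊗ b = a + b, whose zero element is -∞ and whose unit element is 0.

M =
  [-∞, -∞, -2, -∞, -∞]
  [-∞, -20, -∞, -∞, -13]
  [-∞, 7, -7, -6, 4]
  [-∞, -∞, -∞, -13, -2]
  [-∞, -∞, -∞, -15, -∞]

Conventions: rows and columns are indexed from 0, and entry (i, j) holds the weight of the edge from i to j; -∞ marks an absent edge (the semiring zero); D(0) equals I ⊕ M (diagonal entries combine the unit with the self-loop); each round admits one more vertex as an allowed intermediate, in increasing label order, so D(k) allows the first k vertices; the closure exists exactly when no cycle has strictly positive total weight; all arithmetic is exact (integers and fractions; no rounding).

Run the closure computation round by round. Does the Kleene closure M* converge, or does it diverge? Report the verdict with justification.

D(0):
  [0, -∞, -2, -∞, -∞]
  [-∞, 0, -∞, -∞, -13]
  [-∞, 7, 0, -6, 4]
  [-∞, -∞, -∞, 0, -2]
  [-∞, -∞, -∞, -15, 0]
D(1):
  [0, -∞, -2, -∞, -∞]
  [-∞, 0, -∞, -∞, -13]
  [-∞, 7, 0, -6, 4]
  [-∞, -∞, -∞, 0, -2]
  [-∞, -∞, -∞, -15, 0]
D(2):
  [0, -∞, -2, -∞, -∞]
  [-∞, 0, -∞, -∞, -13]
  [-∞, 7, 0, -6, 4]
  [-∞, -∞, -∞, 0, -2]
  [-∞, -∞, -∞, -15, 0]
D(3):
  [0, 5, -2, -8, 2]
  [-∞, 0, -∞, -∞, -13]
  [-∞, 7, 0, -6, 4]
  [-∞, -∞, -∞, 0, -2]
  [-∞, -∞, -∞, -15, 0]
D(4):
  [0, 5, -2, -8, 2]
  [-∞, 0, -∞, -∞, -13]
  [-∞, 7, 0, -6, 4]
  [-∞, -∞, -∞, 0, -2]
  [-∞, -∞, -∞, -15, 0]
D(5):
  [0, 5, -2, -8, 2]
  [-∞, 0, -∞, -28, -13]
  [-∞, 7, 0, -6, 4]
  [-∞, -∞, -∞, 0, -2]
  [-∞, -∞, -∞, -15, 0]
Key observation: every diagonal entry stays at the unit through all rounds, so no improving cycle exists.
Answer: CONVERGES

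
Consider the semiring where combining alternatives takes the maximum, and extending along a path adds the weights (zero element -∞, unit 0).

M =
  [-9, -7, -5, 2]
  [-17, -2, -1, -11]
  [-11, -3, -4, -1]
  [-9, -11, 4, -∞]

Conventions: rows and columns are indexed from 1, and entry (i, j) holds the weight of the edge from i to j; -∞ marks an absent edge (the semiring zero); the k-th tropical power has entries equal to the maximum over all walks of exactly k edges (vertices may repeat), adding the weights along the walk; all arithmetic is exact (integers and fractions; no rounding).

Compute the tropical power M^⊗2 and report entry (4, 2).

M^⊗2:
  [-7, -8, 6, -6]
  [-12, -4, -3, -2]
  [-10, -5, 3, -5]
  [-7, 1, 0, 3]
Key observation: the optimum is the walk 4->3->2, with weight 4 + (-3) = 1.
Optimal value attained by: walk 4->3->2.
Answer: (M^⊗2)[4][2] = 1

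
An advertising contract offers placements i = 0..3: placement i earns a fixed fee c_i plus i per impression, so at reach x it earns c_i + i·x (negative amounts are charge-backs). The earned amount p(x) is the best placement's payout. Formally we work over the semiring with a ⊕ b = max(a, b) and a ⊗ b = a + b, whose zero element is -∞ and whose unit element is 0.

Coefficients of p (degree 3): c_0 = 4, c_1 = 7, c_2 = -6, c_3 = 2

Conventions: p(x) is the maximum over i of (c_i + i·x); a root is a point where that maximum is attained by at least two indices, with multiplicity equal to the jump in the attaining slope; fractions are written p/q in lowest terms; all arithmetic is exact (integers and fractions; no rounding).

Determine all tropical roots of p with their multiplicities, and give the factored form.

hull edge (i=0, c=4) to (i=1, c=7): slope 3, span 1
hull edge (i=1, c=7) to (i=3, c=2): slope -5/2, span 2
Factored form: p(x) = 2 ⊗ (x ⊕ (-3)) ⊗ (x ⊕ 5/2) ⊗ (x ⊕ 5/2)
Answer: roots = -3 (mult 1), 5/2 (mult 2)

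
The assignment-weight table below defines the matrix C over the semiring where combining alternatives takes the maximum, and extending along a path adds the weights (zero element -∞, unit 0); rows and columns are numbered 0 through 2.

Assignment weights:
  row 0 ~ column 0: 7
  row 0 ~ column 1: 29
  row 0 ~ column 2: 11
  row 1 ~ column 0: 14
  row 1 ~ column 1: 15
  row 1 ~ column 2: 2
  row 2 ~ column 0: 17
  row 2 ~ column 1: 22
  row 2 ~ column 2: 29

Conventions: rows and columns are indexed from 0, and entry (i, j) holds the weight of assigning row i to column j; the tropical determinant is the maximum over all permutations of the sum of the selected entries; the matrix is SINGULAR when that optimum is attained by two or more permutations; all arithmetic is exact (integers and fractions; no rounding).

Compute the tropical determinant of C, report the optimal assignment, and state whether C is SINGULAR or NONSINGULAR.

σ = (0, 1, 2): 7 + 15 + 29 = 51
σ = (0, 2, 1): 7 + 2 + 22 = 31
σ = (1, 0, 2): 29 + 14 + 29 = 72
σ = (1, 2, 0): 29 + 2 + 17 = 48
σ = (2, 0, 1): 11 + 14 + 22 = 47
σ = (2, 1, 0): 11 + 15 + 17 = 43
Optimal value attained by: σ = (1, 0, 2).
Answer: det⊕(C) = 72; verdict: NONSINGULAR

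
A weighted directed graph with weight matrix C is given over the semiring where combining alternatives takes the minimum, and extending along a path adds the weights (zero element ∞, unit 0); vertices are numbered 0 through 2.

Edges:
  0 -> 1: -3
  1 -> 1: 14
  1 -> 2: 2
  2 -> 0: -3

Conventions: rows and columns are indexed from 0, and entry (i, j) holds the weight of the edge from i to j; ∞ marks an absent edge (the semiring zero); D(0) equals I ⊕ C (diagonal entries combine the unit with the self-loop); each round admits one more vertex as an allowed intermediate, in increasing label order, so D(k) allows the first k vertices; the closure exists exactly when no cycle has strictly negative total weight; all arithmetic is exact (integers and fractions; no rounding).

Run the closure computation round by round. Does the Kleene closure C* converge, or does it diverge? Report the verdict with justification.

D(0):
  [0, -3, ∞]
  [∞, 0, 2]
  [-3, ∞, 0]
D(1):
  [0, -3, ∞]
  [∞, 0, 2]
  [-3, -6, 0]
Detection: at round 2, diagonal entry (2, 2) turns strictly negative.
Key observation: the cycle 2->0->1->2 has total weight (-3) + (-3) + 2, which is strictly negative.
Answer: DIVERGES — negative cycle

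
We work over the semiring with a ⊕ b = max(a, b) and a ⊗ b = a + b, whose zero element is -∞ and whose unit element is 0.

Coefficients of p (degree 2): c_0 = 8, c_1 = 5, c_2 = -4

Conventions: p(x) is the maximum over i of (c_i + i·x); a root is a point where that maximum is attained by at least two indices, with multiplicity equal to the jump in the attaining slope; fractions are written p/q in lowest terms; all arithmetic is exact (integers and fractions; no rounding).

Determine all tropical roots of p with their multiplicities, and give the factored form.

hull edge (i=0, c=8) to (i=1, c=5): slope -3, span 1
hull edge (i=1, c=5) to (i=2, c=-4): slope -9, span 1
Factored form: p(x) = -4 ⊗ (x ⊕ 3) ⊗ (x ⊕ 9)
Answer: roots = 3 (mult 1), 9 (mult 1)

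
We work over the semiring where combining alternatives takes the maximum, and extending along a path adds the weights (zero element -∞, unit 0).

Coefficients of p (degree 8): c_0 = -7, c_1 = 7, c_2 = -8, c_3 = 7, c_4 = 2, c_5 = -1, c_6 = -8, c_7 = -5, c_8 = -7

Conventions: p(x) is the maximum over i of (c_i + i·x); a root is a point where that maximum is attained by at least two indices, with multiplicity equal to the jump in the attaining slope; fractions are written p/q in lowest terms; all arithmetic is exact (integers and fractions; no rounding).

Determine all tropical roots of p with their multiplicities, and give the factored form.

hull edge (i=0, c=-7) to (i=1, c=7): slope 14, span 1
hull edge (i=1, c=7) to (i=3, c=7): slope 0, span 2
hull edge (i=3, c=7) to (i=8, c=-7): slope -14/5, span 5
Factored form: p(x) = -7 ⊗ (x ⊕ (-14)) ⊗ (x ⊕ 0) ⊗ (x ⊕ 0) ⊗ (x ⊕ 14/5) ⊗ (x ⊕ 14/5) ⊗ (x ⊕ 14/5) ⊗ (x ⊕ 14/5) ⊗ (x ⊕ 14/5)
Answer: roots = -14 (mult 1), 0 (mult 2), 14/5 (mult 5)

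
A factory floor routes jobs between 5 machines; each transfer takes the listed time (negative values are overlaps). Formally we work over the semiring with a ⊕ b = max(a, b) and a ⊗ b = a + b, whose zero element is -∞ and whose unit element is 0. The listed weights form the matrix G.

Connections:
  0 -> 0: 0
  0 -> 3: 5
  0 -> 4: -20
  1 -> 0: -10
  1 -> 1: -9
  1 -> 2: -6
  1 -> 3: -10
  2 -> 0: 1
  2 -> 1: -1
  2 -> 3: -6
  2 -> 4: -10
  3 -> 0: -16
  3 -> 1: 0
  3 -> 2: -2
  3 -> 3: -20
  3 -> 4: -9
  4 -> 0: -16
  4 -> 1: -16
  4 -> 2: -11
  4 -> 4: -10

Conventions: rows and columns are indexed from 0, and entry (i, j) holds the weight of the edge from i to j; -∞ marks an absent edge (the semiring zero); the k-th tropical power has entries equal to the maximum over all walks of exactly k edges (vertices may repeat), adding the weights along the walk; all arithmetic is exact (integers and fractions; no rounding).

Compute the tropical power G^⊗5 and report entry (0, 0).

G^⊗2:
  [0, 5, 3, 5, -4]
  [-5, -7, -12, -5, -16]
  [1, -6, -7, 6, -15]
  [-1, -3, -6, -8, -12]
  [-10, -12, -21, -11, -20]
G^⊗3:
  [4, 5, 3, 5, -4]
  [-5, -5, -7, 0, -14]
  [1, 6, 4, 6, -3]
  [-1, -7, -9, 4, -16]
  [-10, -11, -13, -5, -20]
G^⊗4:
  [4, 5, 3, 9, -4]
  [-5, 0, -2, 0, -9]
  [5, 6, 4, 6, -3]
  [-1, 4, 2, 4, -5]
  [-10, -5, -7, -5, -14]
G^⊗5:
  [4, 9, 7, 9, 0]
  [-1, 0, -2, 0, -9]
  [5, 6, 4, 10, -3]
  [3, 4, 2, 4, -5]
  [-6, -5, -7, -5, -14]
Key observation: the optimum is the walk 0->0->0->3->2->0, with weight 0 + 0 + 5 + (-2) + 1 = 4.
Optimal value attained by: walk 0->0->0->3->2->0.
Answer: (G^⊗5)[0][0] = 4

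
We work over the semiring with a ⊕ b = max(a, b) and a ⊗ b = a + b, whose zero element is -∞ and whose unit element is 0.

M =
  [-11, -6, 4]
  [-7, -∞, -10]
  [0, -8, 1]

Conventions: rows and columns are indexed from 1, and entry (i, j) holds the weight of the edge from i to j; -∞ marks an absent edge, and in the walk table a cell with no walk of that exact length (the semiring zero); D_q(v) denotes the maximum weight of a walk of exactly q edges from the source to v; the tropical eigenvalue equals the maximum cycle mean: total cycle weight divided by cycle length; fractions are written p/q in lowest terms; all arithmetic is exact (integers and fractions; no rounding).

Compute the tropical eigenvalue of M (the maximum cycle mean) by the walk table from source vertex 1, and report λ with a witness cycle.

q=0: [0, -∞, -∞]
q=1: [-11, -6, 4]
q=2: [4, -4, 5]
q=3: [5, -2, 8]
Optimal cycle mean attained by: cycle 1->3->1, total 4 + 0, length 2.
Answer: λ = 2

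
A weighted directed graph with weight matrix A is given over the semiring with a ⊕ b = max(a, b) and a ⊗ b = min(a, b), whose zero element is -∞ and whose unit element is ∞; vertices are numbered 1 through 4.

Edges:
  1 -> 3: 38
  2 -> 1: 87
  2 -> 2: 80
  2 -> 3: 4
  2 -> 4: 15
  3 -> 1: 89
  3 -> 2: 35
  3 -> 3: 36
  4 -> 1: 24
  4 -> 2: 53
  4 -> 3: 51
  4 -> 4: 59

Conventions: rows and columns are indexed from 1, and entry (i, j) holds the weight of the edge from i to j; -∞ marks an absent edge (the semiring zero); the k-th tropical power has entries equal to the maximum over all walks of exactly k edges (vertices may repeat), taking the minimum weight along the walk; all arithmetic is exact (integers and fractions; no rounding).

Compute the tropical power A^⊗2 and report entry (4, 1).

A^⊗2:
  [38, 35, 36, -∞]
  [80, 80, 38, 15]
  [36, 35, 38, 15]
  [53, 53, 51, 59]
Key observation: the optimum is the walk 4->2->1, with weight 53 min 87 = 53.
Optimal value attained by: walk 4->2->1.
Answer: (A^⊗2)[4][1] = 53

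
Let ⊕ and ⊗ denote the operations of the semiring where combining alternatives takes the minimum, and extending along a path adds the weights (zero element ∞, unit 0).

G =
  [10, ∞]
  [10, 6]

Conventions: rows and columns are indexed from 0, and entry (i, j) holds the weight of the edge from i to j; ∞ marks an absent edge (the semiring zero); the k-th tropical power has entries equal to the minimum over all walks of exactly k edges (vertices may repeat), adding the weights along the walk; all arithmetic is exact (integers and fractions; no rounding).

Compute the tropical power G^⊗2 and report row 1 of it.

G^⊗2:
  [20, ∞]
  [16, 12]
Answer: row 1 of G^⊗2 = [16, 12]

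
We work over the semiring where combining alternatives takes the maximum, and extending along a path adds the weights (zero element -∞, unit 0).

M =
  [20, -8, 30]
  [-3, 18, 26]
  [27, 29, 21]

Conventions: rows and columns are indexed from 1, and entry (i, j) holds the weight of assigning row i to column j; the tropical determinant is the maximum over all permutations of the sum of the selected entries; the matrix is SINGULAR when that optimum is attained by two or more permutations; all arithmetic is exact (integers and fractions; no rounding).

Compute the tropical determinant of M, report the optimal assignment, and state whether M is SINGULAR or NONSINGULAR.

σ = (1, 2, 3): 20 + 18 + 21 = 59
σ = (1, 3, 2): 20 + 26 + 29 = 75
σ = (2, 1, 3): (-8) + (-3) + 21 = 10
σ = (2, 3, 1): (-8) + 26 + 27 = 45
σ = (3, 1, 2): 30 + (-3) + 29 = 56
σ = (3, 2, 1): 30 + 18 + 27 = 75
Optimal value attained by: σ = (1, 3, 2).
Answer: det⊕(M) = 75; verdict: SINGULAR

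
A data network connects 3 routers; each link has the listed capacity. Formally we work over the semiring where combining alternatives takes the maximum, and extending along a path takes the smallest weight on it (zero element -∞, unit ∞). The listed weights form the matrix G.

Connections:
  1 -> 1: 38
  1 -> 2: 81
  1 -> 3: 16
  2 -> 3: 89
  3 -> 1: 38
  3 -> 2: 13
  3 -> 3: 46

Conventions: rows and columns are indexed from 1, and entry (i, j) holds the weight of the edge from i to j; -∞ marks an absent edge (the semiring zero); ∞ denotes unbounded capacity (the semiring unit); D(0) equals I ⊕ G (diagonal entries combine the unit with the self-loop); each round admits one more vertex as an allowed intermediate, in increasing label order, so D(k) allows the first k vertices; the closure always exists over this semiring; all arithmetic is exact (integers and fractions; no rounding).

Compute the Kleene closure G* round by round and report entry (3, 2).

D(0):
  [∞, 81, 16]
  [-∞, ∞, 89]
  [38, 13, ∞]
D(1):
  [∞, 81, 16]
  [-∞, ∞, 89]
  [38, 38, ∞]
D(2):
  [∞, 81, 81]
  [-∞, ∞, 89]
  [38, 38, ∞]
D(3):
  [∞, 81, 81]
  [38, ∞, 89]
  [38, 38, ∞]
Answer: G*[3][2] = 38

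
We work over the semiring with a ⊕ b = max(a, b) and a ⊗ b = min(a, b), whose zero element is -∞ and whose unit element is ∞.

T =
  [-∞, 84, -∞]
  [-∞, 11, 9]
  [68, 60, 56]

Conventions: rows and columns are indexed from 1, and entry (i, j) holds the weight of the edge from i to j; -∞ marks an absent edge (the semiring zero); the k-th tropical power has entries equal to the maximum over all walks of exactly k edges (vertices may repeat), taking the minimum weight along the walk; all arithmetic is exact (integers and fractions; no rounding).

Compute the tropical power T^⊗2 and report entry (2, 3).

T^⊗2:
  [-∞, 11, 9]
  [9, 11, 9]
  [56, 68, 56]
Key observation: the optimum is the walk 2->2->3, with weight 11 min 9 = 9.
Optimal value attained by: walk 2->2->3.
Answer: (T^⊗2)[2][3] = 9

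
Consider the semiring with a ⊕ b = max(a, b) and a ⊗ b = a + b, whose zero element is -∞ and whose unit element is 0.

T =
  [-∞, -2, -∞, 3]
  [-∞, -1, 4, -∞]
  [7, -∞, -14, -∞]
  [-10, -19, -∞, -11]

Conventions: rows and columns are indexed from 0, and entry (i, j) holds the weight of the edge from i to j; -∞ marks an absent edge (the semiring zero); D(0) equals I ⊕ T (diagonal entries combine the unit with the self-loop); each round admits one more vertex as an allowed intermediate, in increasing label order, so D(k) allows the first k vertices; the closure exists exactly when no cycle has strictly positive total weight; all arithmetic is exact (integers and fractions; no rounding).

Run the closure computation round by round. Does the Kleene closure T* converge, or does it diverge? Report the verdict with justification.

D(0):
  [0, -2, -∞, 3]
  [-∞, 0, 4, -∞]
  [7, -∞, 0, -∞]
  [-10, -19, -∞, 0]
D(1):
  [0, -2, -∞, 3]
  [-∞, 0, 4, -∞]
  [7, 5, 0, 10]
  [-10, -12, -∞, 0]
Detection: at round 2, diagonal entry (2, 2) turns strictly positive.
Key observation: the cycle 2->0->1->2 has total weight 7 + (-2) + 4, which is strictly positive.
Answer: DIVERGES — positive cycle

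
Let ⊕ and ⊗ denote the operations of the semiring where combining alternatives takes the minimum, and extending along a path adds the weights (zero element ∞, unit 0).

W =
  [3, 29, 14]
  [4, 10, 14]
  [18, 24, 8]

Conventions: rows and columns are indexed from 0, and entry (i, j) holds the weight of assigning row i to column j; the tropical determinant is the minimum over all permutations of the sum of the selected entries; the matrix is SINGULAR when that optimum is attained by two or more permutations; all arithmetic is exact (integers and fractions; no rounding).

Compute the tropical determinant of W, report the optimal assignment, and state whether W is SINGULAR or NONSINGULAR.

σ = (0, 1, 2): 3 + 10 + 8 = 21
σ = (0, 2, 1): 3 + 14 + 24 = 41
σ = (1, 0, 2): 29 + 4 + 8 = 41
σ = (1, 2, 0): 29 + 14 + 18 = 61
σ = (2, 0, 1): 14 + 4 + 24 = 42
σ = (2, 1, 0): 14 + 10 + 18 = 42
Optimal value attained by: σ = (0, 1, 2).
Answer: det⊕(W) = 21; verdict: NONSINGULAR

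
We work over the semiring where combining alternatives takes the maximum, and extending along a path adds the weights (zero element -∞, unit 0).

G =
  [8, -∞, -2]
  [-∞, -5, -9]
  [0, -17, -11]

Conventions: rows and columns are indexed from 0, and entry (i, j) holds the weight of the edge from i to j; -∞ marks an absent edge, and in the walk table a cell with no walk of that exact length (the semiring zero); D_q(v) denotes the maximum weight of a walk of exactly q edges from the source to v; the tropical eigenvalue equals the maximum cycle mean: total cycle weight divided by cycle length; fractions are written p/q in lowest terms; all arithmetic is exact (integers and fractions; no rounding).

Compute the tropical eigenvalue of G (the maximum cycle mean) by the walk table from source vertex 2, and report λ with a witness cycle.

q=0: [-∞, -∞, 0]
q=1: [0, -17, -11]
q=2: [8, -22, -2]
q=3: [16, -19, 6]
Optimal cycle mean attained by: cycle 0->0, total 8, length 1.
Answer: λ = 8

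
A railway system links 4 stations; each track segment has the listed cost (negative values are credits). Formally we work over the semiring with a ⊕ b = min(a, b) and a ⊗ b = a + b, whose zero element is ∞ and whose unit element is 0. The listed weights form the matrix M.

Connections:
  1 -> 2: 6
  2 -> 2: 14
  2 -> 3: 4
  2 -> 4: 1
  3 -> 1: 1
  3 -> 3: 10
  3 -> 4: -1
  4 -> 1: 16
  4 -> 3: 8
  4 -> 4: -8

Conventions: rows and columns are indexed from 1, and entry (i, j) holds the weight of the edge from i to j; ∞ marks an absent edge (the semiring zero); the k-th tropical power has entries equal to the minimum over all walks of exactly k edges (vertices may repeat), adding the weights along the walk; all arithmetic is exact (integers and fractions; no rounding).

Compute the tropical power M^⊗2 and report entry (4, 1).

M^⊗2:
  [∞, 20, 10, 7]
  [5, 28, 9, -7]
  [11, 7, 7, -9]
  [8, 22, 0, -16]
Key observation: the optimum is the walk 4->4->1, with weight (-8) + 16 = 8.
Optimal value attained by: walk 4->4->1.
Answer: (M^⊗2)[4][1] = 8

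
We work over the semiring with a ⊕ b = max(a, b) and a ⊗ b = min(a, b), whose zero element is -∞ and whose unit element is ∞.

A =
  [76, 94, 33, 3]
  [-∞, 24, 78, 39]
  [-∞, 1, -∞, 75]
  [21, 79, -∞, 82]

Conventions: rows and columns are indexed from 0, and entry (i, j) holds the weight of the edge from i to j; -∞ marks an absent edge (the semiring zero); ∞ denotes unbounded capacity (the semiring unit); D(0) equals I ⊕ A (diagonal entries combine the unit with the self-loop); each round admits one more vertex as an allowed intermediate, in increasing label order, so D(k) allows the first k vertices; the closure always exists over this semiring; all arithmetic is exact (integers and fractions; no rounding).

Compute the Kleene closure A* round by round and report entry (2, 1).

D(0):
  [∞, 94, 33, 3]
  [-∞, ∞, 78, 39]
  [-∞, 1, ∞, 75]
  [21, 79, -∞, ∞]
D(1):
  [∞, 94, 33, 3]
  [-∞, ∞, 78, 39]
  [-∞, 1, ∞, 75]
  [21, 79, 21, ∞]
D(2):
  [∞, 94, 78, 39]
  [-∞, ∞, 78, 39]
  [-∞, 1, ∞, 75]
  [21, 79, 78, ∞]
D(3):
  [∞, 94, 78, 75]
  [-∞, ∞, 78, 75]
  [-∞, 1, ∞, 75]
  [21, 79, 78, ∞]
D(4):
  [∞, 94, 78, 75]
  [21, ∞, 78, 75]
  [21, 75, ∞, 75]
  [21, 79, 78, ∞]
Answer: A*[2][1] = 75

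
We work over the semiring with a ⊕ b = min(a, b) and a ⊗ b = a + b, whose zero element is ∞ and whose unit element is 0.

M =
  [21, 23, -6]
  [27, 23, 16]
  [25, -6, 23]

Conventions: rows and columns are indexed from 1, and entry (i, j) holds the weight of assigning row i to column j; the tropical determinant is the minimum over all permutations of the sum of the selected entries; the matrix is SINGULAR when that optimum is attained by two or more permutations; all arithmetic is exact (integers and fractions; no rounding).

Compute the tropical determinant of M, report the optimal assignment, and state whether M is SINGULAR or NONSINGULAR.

σ = (1, 2, 3): 21 + 23 + 23 = 67
σ = (1, 3, 2): 21 + 16 + (-6) = 31
σ = (2, 1, 3): 23 + 27 + 23 = 73
σ = (2, 3, 1): 23 + 16 + 25 = 64
σ = (3, 1, 2): (-6) + 27 + (-6) = 15
σ = (3, 2, 1): (-6) + 23 + 25 = 42
Optimal value attained by: σ = (3, 1, 2).
Answer: det⊕(M) = 15; verdict: NONSINGULAR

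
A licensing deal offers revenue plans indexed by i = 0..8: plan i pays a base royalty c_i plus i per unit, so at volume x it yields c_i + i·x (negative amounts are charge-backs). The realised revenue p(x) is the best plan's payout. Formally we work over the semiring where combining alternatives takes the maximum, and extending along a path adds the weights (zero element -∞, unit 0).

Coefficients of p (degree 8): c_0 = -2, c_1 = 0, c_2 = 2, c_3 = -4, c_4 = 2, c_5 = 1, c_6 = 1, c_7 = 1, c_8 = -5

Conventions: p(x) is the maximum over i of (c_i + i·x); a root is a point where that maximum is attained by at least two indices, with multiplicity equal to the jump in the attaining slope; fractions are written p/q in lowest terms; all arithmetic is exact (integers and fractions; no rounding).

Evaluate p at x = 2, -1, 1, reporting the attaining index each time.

p(2) = max(-2+0·2=-2, 0+1·2=2, 2+2·2=6, -4+3·2=2, 2+4·2=10, 1+5·2=11, 1+6·2=13, 1+7·2=15, -5+8·2=11) = 15 (attained by i=7)
p(-1) = max(-2+0·(-1)=-2, 0+1·(-1)=-1, 2+2·(-1)=0, -4+3·(-1)=-7, 2+4·(-1)=-2, 1+5·(-1)=-4, 1+6·(-1)=-5, 1+7·(-1)=-6, -5+8·(-1)=-13) = 0 (attained by i=2)
p(1) = max(-2+0·1=-2, 0+1·1=1, 2+2·1=4, -4+3·1=-1, 2+4·1=6, 1+5·1=6, 1+6·1=7, 1+7·1=8, -5+8·1=3) = 8 (attained by i=7)
Answer: p(2) = 15; p(-1) = 0; p(1) = 8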